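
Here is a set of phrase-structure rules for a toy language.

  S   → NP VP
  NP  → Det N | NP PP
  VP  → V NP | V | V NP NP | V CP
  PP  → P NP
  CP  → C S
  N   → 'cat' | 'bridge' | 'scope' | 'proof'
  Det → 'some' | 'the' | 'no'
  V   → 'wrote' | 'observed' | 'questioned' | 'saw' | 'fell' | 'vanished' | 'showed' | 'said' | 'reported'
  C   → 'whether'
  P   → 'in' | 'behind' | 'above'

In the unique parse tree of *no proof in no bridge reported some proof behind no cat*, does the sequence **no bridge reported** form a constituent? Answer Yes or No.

[S [NP [NP [Det no] [N proof]] [PP [P in] [NP [Det no] [N bridge]]]] [VP [V reported] [NP [NP [Det some] [N proof]] [PP [P behind] [NP [Det no] [N cat]]]]]]
The smallest constituent containing 'no bridge reported' is the S spanning 'no proof in no bridge reported some proof behind no cat'; no single node in the tree dominates exactly the given words.

No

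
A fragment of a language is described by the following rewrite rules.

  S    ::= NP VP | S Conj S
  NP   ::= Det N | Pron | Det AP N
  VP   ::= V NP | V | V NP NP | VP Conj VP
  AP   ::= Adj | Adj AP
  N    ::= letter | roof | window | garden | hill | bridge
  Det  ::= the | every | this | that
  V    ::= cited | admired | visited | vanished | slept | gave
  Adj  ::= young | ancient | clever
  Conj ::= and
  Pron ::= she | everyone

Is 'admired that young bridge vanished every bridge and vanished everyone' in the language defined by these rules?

Ungrammatical

For S → NP VP, no prefix of the string parses as an NP. The alternative S rule S → S Conj S likewise has no satisfying split.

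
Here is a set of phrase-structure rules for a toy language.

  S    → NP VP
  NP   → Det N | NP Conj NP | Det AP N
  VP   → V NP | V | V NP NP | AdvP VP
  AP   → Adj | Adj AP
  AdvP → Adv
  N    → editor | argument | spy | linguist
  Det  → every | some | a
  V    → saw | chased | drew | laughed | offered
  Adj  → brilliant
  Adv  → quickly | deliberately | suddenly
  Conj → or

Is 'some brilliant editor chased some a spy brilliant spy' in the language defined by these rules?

A Det word can never sit immediately before a Det word in any string this grammar generates, so the substring 'some a' rules out a derivation.

Ungrammatical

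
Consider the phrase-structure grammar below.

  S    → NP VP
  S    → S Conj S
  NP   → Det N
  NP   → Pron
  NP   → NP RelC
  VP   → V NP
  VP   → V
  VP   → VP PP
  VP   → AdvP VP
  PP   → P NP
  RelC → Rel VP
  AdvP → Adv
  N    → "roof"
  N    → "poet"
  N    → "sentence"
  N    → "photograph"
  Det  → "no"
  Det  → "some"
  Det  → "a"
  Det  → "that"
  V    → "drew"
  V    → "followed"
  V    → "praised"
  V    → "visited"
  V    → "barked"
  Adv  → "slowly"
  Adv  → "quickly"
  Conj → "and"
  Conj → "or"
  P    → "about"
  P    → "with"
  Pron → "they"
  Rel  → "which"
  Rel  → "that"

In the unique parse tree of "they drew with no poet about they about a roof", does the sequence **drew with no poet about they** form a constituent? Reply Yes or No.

Yes

[S [NP [Pron they]] [VP [VP [VP [VP [V drew]] [PP [P with] [NP [Det no] [N poet]]]] [PP [P about] [NP [Pron they]]]] [PP [P about] [NP [Det a] [N roof]]]]]
The words 'drew with no poet about they' are exhaustively dominated by a single VP node (built by VP → VP PP), so they form a constituent.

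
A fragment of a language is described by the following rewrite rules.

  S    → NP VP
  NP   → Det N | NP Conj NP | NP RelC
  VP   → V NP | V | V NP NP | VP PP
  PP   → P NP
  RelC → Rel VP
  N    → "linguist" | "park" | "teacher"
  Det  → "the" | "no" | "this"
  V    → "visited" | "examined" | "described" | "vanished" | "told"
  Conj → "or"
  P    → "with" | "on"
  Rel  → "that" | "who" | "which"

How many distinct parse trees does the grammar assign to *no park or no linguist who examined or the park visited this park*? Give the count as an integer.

3

Two of the 3 distinct bracketings:
[S [NP [NP [Det no] [N park]] [Conj or] [NP [NP [NP [Det no] [N linguist]] [RelC [Rel who] [VP [V examined]]]] [Conj or] [NP [Det the] [N park]]]] [VP [V visited] [NP [Det this] [N park]]]]
[S [NP [NP [NP [Det no] [N park]] [Conj or] [NP [NP [Det no] [N linguist]] [RelC [Rel who] [VP [V examined]]]]] [Conj or] [NP [Det the] [N park]]] [VP [V visited] [NP [Det this] [N park]]]]
The trees differ in how a recursive rule is bracketed over the same span.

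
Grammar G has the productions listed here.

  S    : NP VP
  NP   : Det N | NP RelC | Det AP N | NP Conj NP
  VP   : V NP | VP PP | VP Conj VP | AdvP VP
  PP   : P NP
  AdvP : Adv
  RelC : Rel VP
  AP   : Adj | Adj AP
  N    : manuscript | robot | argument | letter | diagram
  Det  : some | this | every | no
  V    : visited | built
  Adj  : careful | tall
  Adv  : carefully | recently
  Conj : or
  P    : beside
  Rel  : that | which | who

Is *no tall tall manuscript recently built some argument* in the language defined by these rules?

[S [NP [Det no] [AP [Adj tall] [AP [Adj tall]]] [N manuscript]] [VP [AdvP [Adv recently]] [VP [V built] [NP [Det some] [N argument]]]]]
Every word is introduced by a lexical rule and the phrasal rules combine the resulting categories into a single S.

Grammatical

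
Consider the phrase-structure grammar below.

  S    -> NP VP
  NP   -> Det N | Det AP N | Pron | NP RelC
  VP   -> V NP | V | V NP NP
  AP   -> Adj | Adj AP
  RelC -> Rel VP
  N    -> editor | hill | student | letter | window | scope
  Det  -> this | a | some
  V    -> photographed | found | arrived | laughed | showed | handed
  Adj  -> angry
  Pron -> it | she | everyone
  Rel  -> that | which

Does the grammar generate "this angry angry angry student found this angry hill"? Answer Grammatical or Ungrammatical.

S
  NP
    Det: this
    AP
      Adj: angry
      AP
        Adj: angry
        AP
          Adj: angry
    N: student
  VP
    V: found
    NP
      Det: this
      AP
        Adj: angry
      N: hill
Each bracket corresponds to one application of a listed rule, so the string is derivable from S.

Grammatical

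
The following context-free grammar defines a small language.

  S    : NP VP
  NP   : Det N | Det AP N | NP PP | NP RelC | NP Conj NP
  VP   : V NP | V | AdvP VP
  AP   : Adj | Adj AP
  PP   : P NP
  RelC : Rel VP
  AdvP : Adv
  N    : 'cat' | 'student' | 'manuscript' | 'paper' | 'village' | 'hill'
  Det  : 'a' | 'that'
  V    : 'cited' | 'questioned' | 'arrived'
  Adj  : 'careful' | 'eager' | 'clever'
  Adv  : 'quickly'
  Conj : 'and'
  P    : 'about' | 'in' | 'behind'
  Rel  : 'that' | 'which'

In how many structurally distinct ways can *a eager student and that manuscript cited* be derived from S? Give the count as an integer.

1

[S [NP [NP [Det a] [AP [Adj eager]] [N student]] [Conj and] [NP [Det that] [N manuscript]]] [VP [V cited]]]
No rule offers an alternative attachment or grouping for any span, so this is the only derivation.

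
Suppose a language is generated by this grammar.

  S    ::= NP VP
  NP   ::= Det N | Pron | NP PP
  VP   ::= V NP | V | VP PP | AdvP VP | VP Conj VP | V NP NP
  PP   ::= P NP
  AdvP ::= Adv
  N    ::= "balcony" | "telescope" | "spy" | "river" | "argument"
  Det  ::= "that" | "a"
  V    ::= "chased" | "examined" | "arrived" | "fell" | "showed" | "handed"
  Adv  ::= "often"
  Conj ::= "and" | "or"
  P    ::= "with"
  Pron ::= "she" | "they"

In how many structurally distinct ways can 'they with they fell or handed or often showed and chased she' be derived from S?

Two of the 7 distinct bracketings:
[S [NP [NP [Pron they]] [PP [P with] [NP [Pron they]]]] [VP [VP [V fell]] [Conj or] [VP [VP [V handed]] [Conj or] [VP [AdvP [Adv often]] [VP [VP [V showed]] [Conj and] [VP [V chased] [NP [Pron she]]]]]]]]
[S [NP [NP [Pron they]] [PP [P with] [NP [Pron they]]]] [VP [VP [V fell]] [Conj or] [VP [VP [V handed]] [Conj or] [VP [VP [AdvP [Adv often]] [VP [V showed]]] [Conj and] [VP [V chased] [NP [Pron she]]]]]]]
The trees differ in how a recursive rule is bracketed over the same span.

7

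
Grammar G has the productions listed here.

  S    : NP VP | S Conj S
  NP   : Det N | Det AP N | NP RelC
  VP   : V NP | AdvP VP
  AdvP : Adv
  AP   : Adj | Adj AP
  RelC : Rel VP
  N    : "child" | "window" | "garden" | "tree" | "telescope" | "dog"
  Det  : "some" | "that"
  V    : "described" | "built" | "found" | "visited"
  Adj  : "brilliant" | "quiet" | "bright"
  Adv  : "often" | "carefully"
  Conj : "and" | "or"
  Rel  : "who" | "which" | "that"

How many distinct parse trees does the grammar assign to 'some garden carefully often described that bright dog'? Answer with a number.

[S [NP [Det some] [N garden]] [VP [AdvP [Adv carefully]] [VP [AdvP [Adv often]] [VP [V described] [NP [Det that] [AP [Adj bright]] [N dog]]]]]]
No rule offers an alternative attachment or grouping for any span, so this is the only derivation.

1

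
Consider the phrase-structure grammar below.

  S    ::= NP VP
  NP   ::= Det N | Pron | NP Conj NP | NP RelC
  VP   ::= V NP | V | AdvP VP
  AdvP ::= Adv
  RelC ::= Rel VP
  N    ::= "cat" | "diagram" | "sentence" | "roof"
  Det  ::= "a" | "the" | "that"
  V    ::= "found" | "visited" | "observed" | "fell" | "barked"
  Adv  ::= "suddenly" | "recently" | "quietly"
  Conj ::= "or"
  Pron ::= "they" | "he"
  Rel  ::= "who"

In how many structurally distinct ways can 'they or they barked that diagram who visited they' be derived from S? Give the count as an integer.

1

[S [NP [NP [Pron they]] [Conj or] [NP [Pron they]]] [VP [V barked] [NP [NP [Det that] [N diagram]] [RelC [Rel who] [VP [V visited] [NP [Pron they]]]]]]]
No rule offers an alternative attachment or grouping for any span, so this is the only derivation.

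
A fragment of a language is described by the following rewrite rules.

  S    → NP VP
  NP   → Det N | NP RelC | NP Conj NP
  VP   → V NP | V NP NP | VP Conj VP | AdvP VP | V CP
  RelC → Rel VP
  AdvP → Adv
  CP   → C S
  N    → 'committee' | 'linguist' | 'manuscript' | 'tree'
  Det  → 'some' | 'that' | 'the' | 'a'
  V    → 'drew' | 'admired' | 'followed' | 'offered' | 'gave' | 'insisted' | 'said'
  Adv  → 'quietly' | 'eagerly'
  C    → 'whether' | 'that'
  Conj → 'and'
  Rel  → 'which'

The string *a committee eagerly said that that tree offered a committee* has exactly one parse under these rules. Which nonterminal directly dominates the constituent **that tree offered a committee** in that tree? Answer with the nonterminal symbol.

S
  NP
    Det: a
    N: committee
  VP
    AdvP
      Adv: eagerly
    VP
      V: said
      CP
        C: that
        S
          NP
            Det: that
            N: tree
          VP
            V: offered
            NP
              Det: a
              N: committee
The span 'that tree offered a committee' is the S node built by S → NP VP.
Its mother is the CP built by CP → C S.

CP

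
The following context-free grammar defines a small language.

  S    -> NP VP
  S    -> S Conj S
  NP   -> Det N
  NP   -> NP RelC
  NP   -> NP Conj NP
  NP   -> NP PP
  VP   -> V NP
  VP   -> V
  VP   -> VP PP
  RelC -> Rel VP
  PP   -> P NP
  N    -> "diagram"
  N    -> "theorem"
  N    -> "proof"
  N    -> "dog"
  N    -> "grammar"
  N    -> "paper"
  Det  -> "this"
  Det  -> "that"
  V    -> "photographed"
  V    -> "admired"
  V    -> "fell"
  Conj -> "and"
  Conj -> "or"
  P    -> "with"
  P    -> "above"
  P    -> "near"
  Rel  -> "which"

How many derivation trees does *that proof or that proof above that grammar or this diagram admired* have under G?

5

Two of the 5 distinct bracketings:
[S [NP [NP [Det that] [N proof]] [Conj or] [NP [NP [NP [Det that] [N proof]] [PP [P above] [NP [Det that] [N grammar]]]] [Conj or] [NP [Det this] [N diagram]]]] [VP [V admired]]]
[S [NP [NP [Det that] [N proof]] [Conj or] [NP [NP [Det that] [N proof]] [PP [P above] [NP [NP [Det that] [N grammar]] [Conj or] [NP [Det this] [N diagram]]]]]] [VP [V admired]]]
The trees differ in how a recursive rule is bracketed over the same span.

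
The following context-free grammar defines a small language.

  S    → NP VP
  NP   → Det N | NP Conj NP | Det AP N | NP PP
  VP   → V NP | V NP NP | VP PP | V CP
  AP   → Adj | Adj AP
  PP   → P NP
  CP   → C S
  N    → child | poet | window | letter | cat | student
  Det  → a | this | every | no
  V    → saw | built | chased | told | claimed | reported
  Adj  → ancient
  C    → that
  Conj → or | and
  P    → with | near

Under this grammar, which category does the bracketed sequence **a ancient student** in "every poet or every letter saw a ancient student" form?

NP

[S [NP [NP [Det every] [N poet]] [Conj or] [NP [Det every] [N letter]]] [VP [V saw] [NP [Det a] [AP [Adj ancient]] [N student]]]]
The span 'a ancient student' is the NP node built by NP → Det AP N.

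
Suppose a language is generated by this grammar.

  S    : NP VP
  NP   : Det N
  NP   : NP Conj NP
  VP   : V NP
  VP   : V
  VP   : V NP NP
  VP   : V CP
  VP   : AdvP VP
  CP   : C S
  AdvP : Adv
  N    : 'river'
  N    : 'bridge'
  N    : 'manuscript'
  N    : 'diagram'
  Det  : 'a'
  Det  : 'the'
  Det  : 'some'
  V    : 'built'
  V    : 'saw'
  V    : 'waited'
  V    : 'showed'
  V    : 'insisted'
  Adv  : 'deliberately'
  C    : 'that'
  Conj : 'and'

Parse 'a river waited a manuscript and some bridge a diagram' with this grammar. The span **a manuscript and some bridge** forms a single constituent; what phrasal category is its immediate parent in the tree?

VP

[S [NP [Det a] [N river]] [VP [V waited] [NP [NP [Det a] [N manuscript]] [Conj and] [NP [Det some] [N bridge]]] [NP [Det a] [N diagram]]]]
The span 'a manuscript and some bridge' is the NP node built by NP → NP Conj NP.
Its mother is the VP built by VP → V NP NP.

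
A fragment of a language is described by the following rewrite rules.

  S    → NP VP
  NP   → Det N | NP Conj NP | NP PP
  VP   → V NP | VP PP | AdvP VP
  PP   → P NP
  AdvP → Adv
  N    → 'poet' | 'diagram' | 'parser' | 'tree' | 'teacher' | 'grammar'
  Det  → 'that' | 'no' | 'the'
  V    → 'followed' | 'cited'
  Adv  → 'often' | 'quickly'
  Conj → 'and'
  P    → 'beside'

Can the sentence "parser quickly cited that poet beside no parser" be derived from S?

For S → NP VP, no prefix of the string parses as an NP.

Ungrammatical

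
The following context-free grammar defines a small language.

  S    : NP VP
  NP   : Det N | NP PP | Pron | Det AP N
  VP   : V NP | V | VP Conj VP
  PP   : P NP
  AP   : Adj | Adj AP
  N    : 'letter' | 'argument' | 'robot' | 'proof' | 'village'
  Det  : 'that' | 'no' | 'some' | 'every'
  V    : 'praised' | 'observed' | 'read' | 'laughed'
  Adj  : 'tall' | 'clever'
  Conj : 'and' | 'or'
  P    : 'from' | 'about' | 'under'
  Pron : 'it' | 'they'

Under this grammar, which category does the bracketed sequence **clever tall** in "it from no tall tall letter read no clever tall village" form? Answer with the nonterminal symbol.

[S [NP [NP [Pron it]] [PP [P from] [NP [Det no] [AP [Adj tall] [AP [Adj tall]]] [N letter]]]] [VP [V read] [NP [Det no] [AP [Adj clever] [AP [Adj tall]]] [N village]]]]
The span 'clever tall' is the AP node built by AP → Adj AP.

AP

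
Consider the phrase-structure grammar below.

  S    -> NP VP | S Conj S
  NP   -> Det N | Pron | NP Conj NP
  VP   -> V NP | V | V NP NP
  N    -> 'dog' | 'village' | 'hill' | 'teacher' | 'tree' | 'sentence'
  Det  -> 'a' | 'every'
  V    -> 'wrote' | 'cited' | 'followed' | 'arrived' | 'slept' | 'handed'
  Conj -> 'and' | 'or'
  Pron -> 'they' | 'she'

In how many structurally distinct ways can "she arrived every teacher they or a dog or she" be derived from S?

The two bracketings:
[S [NP [Pron she]] [VP [V arrived] [NP [Det every] [N teacher]] [NP [NP [Pron they]] [Conj or] [NP [NP [Det a] [N dog]] [Conj or] [NP [Pron she]]]]]]
[S [NP [Pron she]] [VP [V arrived] [NP [Det every] [N teacher]] [NP [NP [NP [Pron they]] [Conj or] [NP [Det a] [N dog]]] [Conj or] [NP [Pron she]]]]]
The trees differ in how a recursive rule is bracketed over the same span.

2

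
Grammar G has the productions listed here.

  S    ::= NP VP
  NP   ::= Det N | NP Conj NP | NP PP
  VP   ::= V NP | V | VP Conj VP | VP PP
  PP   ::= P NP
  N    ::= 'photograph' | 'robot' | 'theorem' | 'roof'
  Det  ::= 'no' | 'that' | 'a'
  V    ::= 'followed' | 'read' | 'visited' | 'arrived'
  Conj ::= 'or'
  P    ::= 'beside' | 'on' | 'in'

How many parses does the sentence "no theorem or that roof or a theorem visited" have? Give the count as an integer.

The two bracketings:
[S [NP [NP [Det no] [N theorem]] [Conj or] [NP [NP [Det that] [N roof]] [Conj or] [NP [Det a] [N theorem]]]] [VP [V visited]]]
[S [NP [NP [NP [Det no] [N theorem]] [Conj or] [NP [Det that] [N roof]]] [Conj or] [NP [Det a] [N theorem]]] [VP [V visited]]]
The trees differ in how a recursive rule is bracketed over the same span.

2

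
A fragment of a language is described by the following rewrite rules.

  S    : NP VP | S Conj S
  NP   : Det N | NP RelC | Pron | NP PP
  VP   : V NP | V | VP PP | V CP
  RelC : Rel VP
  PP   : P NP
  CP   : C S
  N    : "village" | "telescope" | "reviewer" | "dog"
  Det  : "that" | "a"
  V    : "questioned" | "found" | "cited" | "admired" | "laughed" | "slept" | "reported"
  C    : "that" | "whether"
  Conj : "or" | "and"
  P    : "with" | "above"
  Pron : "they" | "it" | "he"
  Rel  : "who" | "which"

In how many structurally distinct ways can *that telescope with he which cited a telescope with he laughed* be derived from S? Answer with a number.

Two of the 7 distinct bracketings:
[S [NP [NP [NP [Det that] [N telescope]] [PP [P with] [NP [Pron he]]]] [RelC [Rel which] [VP [V cited] [NP [NP [Det a] [N telescope]] [PP [P with] [NP [Pron he]]]]]]] [VP [V laughed]]]
[S [NP [NP [NP [Det that] [N telescope]] [PP [P with] [NP [Pron he]]]] [RelC [Rel which] [VP [VP [V cited] [NP [Det a] [N telescope]]] [PP [P with] [NP [Pron he]]]]]] [VP [V laughed]]]
The difference turns on whether VP → VP PP is used at the relevant span, versus an alternative expansion of VP.

7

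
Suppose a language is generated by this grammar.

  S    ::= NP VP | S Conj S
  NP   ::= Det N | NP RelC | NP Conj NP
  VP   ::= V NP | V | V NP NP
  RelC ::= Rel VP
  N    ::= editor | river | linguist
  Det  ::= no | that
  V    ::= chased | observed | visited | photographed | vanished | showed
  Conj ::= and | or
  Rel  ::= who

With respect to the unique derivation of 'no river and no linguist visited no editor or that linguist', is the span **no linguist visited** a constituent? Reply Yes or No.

No

[S [NP [NP [Det no] [N river]] [Conj and] [NP [Det no] [N linguist]]] [VP [V visited] [NP [NP [Det no] [N editor]] [Conj or] [NP [Det that] [N linguist]]]]]
The smallest constituent containing 'no linguist visited' is the S spanning 'no river and no linguist visited no editor or that linguist'; no single node in the tree dominates exactly the given words.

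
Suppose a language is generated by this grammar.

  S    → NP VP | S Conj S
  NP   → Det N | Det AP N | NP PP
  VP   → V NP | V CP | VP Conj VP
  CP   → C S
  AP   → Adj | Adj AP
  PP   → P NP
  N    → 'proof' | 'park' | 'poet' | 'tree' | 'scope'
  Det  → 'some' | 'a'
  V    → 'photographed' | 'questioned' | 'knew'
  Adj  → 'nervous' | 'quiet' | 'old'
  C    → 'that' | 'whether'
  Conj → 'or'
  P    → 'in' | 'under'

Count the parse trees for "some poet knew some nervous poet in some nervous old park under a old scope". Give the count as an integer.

2

The two bracketings:
[S [NP [Det some] [N poet]] [VP [V knew] [NP [NP [Det some] [AP [Adj nervous]] [N poet]] [PP [P in] [NP [NP [Det some] [AP [Adj nervous] [AP [Adj old]]] [N park]] [PP [P under] [NP [Det a] [AP [Adj old]] [N scope]]]]]]]]
[S [NP [Det some] [N poet]] [VP [V knew] [NP [NP [NP [Det some] [AP [Adj nervous]] [N poet]] [PP [P in] [NP [Det some] [AP [Adj nervous] [AP [Adj old]]] [N park]]]] [PP [P under] [NP [Det a] [AP [Adj old]] [N scope]]]]]]
The trees differ in how a recursive rule is bracketed over the same span.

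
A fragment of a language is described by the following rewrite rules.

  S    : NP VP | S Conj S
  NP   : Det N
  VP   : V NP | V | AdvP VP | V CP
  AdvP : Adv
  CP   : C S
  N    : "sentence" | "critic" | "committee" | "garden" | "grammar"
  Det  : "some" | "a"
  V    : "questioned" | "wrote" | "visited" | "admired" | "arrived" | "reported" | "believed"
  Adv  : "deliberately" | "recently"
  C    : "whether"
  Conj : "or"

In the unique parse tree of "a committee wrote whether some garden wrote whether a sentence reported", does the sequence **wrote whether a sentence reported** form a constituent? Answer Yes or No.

Yes

[S [NP [Det a] [N committee]] [VP [V wrote] [CP [C whether] [S [NP [Det some] [N garden]] [VP [V wrote] [CP [C whether] [S [NP [Det a] [N sentence]] [VP [V reported]]]]]]]]]
The words 'wrote whether a sentence reported' are exhaustively dominated by a single VP node (built by VP → V CP), so they form a constituent.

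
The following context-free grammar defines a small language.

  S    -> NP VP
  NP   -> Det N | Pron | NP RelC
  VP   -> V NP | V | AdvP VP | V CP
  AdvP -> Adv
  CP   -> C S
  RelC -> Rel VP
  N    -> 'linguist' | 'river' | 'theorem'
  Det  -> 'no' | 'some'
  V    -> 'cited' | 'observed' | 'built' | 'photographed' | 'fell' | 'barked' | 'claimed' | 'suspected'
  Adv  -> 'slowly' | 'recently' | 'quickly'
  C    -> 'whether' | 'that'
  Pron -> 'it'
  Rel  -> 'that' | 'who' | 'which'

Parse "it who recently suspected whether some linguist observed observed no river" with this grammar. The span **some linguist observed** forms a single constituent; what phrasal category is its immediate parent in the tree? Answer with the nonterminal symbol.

[S [NP [NP [Pron it]] [RelC [Rel who] [VP [AdvP [Adv recently]] [VP [V suspected] [CP [C whether] [S [NP [Det some] [N linguist]] [VP [V observed]]]]]]]] [VP [V observed] [NP [Det no] [N river]]]]
The span 'some linguist observed' is the S node built by S → NP VP.
Its mother is the CP built by CP → C S.

CP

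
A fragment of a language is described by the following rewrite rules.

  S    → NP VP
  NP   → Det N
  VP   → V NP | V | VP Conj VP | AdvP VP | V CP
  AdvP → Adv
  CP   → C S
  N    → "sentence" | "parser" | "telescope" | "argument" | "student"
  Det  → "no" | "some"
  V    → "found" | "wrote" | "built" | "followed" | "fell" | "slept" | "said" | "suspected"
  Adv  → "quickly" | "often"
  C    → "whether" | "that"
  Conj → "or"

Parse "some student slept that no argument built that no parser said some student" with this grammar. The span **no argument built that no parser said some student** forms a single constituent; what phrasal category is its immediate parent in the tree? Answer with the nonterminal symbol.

CP

S
  NP
    Det: some
    N: student
  VP
    V: slept
    CP
      C: that
      S
        NP
          Det: no
          N: argument
        VP
          V: built
          CP
            C: that
            S
              NP
                Det: no
                N: parser
              VP
                V: said
                NP
                  Det: some
                  N: student
The span 'no argument built that no parser said some student' is the S node built by S → NP VP.
Its mother is the CP built by CP → C S.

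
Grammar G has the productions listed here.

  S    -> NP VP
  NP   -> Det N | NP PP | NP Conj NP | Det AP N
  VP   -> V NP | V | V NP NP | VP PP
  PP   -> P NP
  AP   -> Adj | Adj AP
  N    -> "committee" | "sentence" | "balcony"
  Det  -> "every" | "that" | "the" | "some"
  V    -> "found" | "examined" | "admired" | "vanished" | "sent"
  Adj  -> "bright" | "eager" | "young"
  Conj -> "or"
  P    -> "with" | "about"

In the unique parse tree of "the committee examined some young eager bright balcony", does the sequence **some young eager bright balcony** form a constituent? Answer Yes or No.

Yes

[S [NP [Det the] [N committee]] [VP [V examined] [NP [Det some] [AP [Adj young] [AP [Adj eager] [AP [Adj bright]]]] [N balcony]]]]
The words 'some young eager bright balcony' are exhaustively dominated by a single NP node (built by NP → Det AP N), so they form a constituent.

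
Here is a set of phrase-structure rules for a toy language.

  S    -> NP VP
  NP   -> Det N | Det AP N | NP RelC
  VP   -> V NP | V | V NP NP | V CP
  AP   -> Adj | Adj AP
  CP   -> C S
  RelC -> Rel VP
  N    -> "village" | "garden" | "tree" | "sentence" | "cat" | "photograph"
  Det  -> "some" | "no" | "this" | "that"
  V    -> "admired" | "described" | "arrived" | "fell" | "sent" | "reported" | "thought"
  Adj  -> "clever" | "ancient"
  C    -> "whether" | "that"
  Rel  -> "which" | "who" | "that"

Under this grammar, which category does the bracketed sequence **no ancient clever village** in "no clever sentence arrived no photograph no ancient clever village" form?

[S [NP [Det no] [AP [Adj clever]] [N sentence]] [VP [V arrived] [NP [Det no] [N photograph]] [NP [Det no] [AP [Adj ancient] [AP [Adj clever]]] [N village]]]]
The span 'no ancient clever village' is the NP node built by NP → Det AP N.

NP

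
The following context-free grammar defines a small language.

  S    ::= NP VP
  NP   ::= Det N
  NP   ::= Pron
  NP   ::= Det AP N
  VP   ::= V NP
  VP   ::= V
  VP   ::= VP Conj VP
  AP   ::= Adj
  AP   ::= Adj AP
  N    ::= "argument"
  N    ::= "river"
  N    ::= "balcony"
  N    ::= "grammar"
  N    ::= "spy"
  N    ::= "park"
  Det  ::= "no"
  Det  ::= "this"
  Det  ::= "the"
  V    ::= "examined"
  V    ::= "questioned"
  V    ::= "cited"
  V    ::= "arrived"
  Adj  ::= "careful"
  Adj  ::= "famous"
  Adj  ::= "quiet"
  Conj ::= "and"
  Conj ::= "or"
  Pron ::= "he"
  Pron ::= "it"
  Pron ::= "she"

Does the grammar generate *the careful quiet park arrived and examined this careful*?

Ungrammatical

For S → NP VP, the only prefix that parses as NP is 'the careful quiet park', but the remainder 'arrived and examined this careful' is not a VP under these rules.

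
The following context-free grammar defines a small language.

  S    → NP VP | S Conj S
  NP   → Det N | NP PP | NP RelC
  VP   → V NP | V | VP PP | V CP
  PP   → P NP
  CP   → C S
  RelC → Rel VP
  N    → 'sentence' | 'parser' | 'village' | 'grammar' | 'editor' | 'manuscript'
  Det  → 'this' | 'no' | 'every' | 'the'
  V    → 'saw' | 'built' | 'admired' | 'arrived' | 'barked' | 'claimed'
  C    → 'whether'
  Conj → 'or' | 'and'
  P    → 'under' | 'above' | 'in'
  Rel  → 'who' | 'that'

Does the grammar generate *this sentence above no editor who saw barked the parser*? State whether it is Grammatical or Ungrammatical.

[S [NP [NP [Det this] [N sentence]] [PP [P above] [NP [NP [Det no] [N editor]] [RelC [Rel who] [VP [V saw]]]]]] [VP [V barked] [NP [Det the] [N parser]]]]
Every word is introduced by a lexical rule and the phrasal rules combine the resulting categories into a single S.

Grammatical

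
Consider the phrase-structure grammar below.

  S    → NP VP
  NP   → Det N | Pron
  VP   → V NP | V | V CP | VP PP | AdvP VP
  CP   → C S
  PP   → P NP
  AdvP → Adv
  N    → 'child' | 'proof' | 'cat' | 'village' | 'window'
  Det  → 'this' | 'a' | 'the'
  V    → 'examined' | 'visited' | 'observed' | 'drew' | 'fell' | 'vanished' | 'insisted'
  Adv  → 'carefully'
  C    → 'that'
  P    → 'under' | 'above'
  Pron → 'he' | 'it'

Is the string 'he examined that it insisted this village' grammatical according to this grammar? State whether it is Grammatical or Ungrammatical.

S
  NP
    Pron: he
  VP
    V: examined
    CP
      C: that
      S
        NP
          Pron: it
        VP
          V: insisted
          NP
            Det: this
            N: village
Each bracket corresponds to one application of a listed rule, so the string is derivable from S.

Grammatical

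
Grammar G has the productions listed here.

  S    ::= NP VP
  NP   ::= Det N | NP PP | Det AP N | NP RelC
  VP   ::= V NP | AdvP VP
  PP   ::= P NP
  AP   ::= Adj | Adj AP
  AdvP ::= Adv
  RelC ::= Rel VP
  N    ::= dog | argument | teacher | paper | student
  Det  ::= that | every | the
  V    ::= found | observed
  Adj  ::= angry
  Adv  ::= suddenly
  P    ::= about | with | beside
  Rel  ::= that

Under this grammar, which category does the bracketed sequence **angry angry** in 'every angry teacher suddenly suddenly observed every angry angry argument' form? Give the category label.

AP

S
  NP
    Det: every
    AP
      Adj: angry
    N: teacher
  VP
    AdvP
      Adv: suddenly
    VP
      AdvP
        Adv: suddenly
      VP
        V: observed
        NP
          Det: every
          AP
            Adj: angry
            AP
              Adj: angry
          N: argument
The span 'angry angry' is the AP node built by AP → Adj AP.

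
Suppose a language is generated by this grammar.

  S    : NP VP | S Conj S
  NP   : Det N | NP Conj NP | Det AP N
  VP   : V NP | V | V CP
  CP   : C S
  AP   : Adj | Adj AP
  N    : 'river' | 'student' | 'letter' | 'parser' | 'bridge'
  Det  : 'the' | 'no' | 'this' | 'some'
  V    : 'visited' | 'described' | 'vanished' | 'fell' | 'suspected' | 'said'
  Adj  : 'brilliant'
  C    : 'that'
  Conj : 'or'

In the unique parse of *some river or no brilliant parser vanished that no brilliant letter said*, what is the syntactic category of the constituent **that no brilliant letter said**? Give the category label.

CP

[S [NP [NP [Det some] [N river]] [Conj or] [NP [Det no] [AP [Adj brilliant]] [N parser]]] [VP [V vanished] [CP [C that] [S [NP [Det no] [AP [Adj brilliant]] [N letter]] [VP [V said]]]]]]
The span 'that no brilliant letter said' is the CP node built by CP → C S.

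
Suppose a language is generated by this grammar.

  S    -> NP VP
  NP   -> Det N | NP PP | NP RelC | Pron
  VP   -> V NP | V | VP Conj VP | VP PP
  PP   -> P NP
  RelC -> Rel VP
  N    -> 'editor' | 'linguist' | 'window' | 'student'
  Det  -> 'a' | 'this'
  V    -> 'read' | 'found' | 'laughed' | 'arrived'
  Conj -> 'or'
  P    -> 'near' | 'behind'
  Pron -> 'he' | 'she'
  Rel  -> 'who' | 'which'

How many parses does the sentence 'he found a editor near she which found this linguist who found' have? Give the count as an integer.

7

Two of the 7 distinct bracketings:
[S [NP [Pron he]] [VP [V found] [NP [NP [Det a] [N editor]] [PP [P near] [NP [NP [Pron she]] [RelC [Rel which] [VP [V found] [NP [NP [Det this] [N linguist]] [RelC [Rel who] [VP [V found]]]]]]]]]]]
[S [NP [Pron he]] [VP [V found] [NP [NP [Det a] [N editor]] [PP [P near] [NP [NP [NP [Pron she]] [RelC [Rel which] [VP [V found] [NP [Det this] [N linguist]]]]] [RelC [Rel who] [VP [V found]]]]]]]]
The trees differ in how a recursive rule is bracketed over the same span.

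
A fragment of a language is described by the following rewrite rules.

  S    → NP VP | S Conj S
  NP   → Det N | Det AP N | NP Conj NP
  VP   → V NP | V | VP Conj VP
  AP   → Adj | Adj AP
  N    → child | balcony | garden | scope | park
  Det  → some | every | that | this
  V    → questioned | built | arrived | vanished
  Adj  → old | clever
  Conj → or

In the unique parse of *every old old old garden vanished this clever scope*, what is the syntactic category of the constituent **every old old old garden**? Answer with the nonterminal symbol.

NP

[S [NP [Det every] [AP [Adj old] [AP [Adj old] [AP [Adj old]]]] [N garden]] [VP [V vanished] [NP [Det this] [AP [Adj clever]] [N scope]]]]
The span 'every old old old garden' is the NP node built by NP → Det AP N.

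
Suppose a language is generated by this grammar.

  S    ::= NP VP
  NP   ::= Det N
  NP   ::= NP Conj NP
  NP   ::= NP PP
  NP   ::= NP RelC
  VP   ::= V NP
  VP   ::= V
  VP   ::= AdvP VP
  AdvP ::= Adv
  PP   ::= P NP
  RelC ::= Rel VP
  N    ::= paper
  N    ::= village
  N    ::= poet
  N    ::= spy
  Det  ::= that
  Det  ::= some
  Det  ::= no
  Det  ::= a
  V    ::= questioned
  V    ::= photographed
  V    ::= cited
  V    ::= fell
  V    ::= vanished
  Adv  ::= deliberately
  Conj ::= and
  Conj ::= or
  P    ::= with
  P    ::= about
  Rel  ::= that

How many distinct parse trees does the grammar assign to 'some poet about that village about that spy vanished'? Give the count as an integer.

The two bracketings:
[S [NP [NP [Det some] [N poet]] [PP [P about] [NP [NP [Det that] [N village]] [PP [P about] [NP [Det that] [N spy]]]]]] [VP [V vanished]]]
[S [NP [NP [NP [Det some] [N poet]] [PP [P about] [NP [Det that] [N village]]]] [PP [P about] [NP [Det that] [N spy]]]] [VP [V vanished]]]
The trees differ in how a recursive rule is bracketed over the same span.

2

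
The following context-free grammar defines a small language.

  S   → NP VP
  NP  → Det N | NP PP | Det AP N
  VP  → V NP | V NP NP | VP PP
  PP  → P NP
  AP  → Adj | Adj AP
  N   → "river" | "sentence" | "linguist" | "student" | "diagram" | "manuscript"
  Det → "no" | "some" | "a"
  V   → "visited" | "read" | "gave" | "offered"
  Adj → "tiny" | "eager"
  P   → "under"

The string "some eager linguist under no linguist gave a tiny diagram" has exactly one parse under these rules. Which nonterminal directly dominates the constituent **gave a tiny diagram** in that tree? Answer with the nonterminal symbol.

S

S
  NP
    NP
      Det: some
      AP
        Adj: eager
      N: linguist
    PP
      P: under
      NP
        Det: no
        N: linguist
  VP
    V: gave
    NP
      Det: a
      AP
        Adj: tiny
      N: diagram
The span 'gave a tiny diagram' is the VP node built by VP → V NP.
Its mother is the S built by S → NP VP.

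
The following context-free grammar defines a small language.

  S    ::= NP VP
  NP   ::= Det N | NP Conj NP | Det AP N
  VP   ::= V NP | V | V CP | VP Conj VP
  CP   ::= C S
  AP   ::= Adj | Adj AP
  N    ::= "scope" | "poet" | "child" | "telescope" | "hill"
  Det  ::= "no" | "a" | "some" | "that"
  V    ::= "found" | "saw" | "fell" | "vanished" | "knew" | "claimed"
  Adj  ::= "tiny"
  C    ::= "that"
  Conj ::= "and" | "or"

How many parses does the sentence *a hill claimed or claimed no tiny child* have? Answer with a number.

1

[S [NP [Det a] [N hill]] [VP [VP [V claimed]] [Conj or] [VP [V claimed] [NP [Det no] [AP [Adj tiny]] [N child]]]]]
No rule offers an alternative attachment or grouping for any span, so this is the only derivation.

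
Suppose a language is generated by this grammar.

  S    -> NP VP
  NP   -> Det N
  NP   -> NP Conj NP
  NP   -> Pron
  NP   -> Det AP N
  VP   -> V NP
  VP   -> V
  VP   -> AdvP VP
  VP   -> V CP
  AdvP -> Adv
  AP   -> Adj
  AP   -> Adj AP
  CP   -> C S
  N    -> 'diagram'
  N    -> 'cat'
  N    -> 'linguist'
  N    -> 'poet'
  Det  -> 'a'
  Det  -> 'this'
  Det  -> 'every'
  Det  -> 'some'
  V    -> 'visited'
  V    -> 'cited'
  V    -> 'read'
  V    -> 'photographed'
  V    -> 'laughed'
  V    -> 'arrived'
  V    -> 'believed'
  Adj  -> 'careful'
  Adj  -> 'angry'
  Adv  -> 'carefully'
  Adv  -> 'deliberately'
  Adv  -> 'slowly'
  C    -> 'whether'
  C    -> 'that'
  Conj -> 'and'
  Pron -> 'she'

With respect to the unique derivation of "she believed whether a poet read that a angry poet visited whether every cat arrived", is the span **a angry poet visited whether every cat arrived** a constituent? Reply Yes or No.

Yes

[S [NP [Pron she]] [VP [V believed] [CP [C whether] [S [NP [Det a] [N poet]] [VP [V read] [CP [C that] [S [NP [Det a] [AP [Adj angry]] [N poet]] [VP [V visited] [CP [C whether] [S [NP [Det every] [N cat]] [VP [V arrived]]]]]]]]]]]]
The words 'a angry poet visited whether every cat arrived' are exhaustively dominated by a single S node (built by S → NP VP), so they form a constituent.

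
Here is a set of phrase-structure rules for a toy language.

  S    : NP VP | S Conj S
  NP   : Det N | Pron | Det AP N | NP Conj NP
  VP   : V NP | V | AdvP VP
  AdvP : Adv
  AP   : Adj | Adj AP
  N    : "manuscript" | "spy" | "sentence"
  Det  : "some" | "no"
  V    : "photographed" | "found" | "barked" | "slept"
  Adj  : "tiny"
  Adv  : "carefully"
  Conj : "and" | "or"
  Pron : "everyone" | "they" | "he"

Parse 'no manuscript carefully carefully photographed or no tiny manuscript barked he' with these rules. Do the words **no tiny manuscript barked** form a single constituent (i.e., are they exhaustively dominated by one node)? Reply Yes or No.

[S [S [NP [Det no] [N manuscript]] [VP [AdvP [Adv carefully]] [VP [AdvP [Adv carefully]] [VP [V photographed]]]]] [Conj or] [S [NP [Det no] [AP [Adj tiny]] [N manuscript]] [VP [V barked] [NP [Pron he]]]]]
The smallest constituent containing 'no tiny manuscript barked' is the S spanning 'no tiny manuscript barked he'; no single node in the tree dominates exactly the given words.

No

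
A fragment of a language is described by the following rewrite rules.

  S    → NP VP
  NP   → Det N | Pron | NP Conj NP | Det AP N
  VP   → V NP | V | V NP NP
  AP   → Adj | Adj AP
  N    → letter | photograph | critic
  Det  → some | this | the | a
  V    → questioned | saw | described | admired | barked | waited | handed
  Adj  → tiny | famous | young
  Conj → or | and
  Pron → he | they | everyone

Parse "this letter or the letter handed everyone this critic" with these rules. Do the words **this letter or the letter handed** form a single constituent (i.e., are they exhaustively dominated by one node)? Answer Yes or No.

No

[S [NP [NP [Det this] [N letter]] [Conj or] [NP [Det the] [N letter]]] [VP [V handed] [NP [Pron everyone]] [NP [Det this] [N critic]]]]
The smallest constituent containing 'this letter or the letter handed' is the S spanning 'this letter or the letter handed everyone this critic'; no single node in the tree dominates exactly the given words.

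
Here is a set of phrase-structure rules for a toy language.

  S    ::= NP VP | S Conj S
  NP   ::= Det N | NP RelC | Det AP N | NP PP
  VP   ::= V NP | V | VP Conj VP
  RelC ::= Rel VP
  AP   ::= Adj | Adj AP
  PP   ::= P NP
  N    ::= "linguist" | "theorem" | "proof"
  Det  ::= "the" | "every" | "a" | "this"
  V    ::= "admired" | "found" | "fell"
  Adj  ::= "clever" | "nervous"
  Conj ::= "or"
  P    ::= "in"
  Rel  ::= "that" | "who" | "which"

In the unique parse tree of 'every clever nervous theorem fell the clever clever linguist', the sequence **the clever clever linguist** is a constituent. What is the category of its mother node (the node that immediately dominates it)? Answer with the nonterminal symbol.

[S [NP [Det every] [AP [Adj clever] [AP [Adj nervous]]] [N theorem]] [VP [V fell] [NP [Det the] [AP [Adj clever] [AP [Adj clever]]] [N linguist]]]]
The span 'the clever clever linguist' is the NP node built by NP → Det AP N.
Its mother is the VP built by VP → V NP.

VP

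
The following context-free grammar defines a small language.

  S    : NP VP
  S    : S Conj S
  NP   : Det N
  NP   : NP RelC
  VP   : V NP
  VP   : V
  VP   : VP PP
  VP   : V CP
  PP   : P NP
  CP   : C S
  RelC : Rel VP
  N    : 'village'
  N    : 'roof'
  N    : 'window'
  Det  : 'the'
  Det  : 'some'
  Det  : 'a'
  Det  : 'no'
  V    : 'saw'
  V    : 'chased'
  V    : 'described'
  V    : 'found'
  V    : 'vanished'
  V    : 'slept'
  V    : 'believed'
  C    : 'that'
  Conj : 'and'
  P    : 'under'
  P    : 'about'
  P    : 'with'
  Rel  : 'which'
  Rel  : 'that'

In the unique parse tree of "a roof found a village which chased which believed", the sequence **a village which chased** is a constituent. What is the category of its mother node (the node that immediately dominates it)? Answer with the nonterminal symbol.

NP

[S [NP [Det a] [N roof]] [VP [V found] [NP [NP [NP [Det a] [N village]] [RelC [Rel which] [VP [V chased]]]] [RelC [Rel which] [VP [V believed]]]]]]
The span 'a village which chased' is the NP node built by NP → NP RelC.
Its mother is the NP built by NP → NP RelC.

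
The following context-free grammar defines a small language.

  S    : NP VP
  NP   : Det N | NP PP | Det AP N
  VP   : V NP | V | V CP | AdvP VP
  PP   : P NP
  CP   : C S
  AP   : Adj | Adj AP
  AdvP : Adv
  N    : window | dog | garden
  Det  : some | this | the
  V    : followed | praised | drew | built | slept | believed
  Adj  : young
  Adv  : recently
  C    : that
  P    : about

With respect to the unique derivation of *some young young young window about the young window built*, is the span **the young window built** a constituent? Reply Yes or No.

No

[S [NP [NP [Det some] [AP [Adj young] [AP [Adj young] [AP [Adj young]]]] [N window]] [PP [P about] [NP [Det the] [AP [Adj young]] [N window]]]] [VP [V built]]]
The smallest constituent containing 'the young window built' is the S spanning 'some young young young window about the young window built'; no single node in the tree dominates exactly the given words.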